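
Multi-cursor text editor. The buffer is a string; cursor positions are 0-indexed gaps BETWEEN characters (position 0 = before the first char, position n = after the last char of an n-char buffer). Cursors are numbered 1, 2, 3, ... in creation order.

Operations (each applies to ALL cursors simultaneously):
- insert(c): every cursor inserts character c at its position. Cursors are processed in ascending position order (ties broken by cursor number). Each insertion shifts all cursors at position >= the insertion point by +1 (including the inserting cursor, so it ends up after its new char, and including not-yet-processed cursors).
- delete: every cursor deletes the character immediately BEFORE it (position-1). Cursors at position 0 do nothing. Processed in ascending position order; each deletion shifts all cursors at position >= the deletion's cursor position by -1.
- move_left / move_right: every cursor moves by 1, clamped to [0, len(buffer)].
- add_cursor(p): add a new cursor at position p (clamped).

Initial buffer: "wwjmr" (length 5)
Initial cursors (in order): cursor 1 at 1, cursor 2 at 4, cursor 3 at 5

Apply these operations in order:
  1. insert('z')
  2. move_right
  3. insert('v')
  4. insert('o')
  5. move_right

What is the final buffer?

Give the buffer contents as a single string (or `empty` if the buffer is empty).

Answer: wzwvojmzrvozvo

Derivation:
After op 1 (insert('z')): buffer="wzwjmzrz" (len 8), cursors c1@2 c2@6 c3@8, authorship .1...2.3
After op 2 (move_right): buffer="wzwjmzrz" (len 8), cursors c1@3 c2@7 c3@8, authorship .1...2.3
After op 3 (insert('v')): buffer="wzwvjmzrvzv" (len 11), cursors c1@4 c2@9 c3@11, authorship .1.1..2.233
After op 4 (insert('o')): buffer="wzwvojmzrvozvo" (len 14), cursors c1@5 c2@11 c3@14, authorship .1.11..2.22333
After op 5 (move_right): buffer="wzwvojmzrvozvo" (len 14), cursors c1@6 c2@12 c3@14, authorship .1.11..2.22333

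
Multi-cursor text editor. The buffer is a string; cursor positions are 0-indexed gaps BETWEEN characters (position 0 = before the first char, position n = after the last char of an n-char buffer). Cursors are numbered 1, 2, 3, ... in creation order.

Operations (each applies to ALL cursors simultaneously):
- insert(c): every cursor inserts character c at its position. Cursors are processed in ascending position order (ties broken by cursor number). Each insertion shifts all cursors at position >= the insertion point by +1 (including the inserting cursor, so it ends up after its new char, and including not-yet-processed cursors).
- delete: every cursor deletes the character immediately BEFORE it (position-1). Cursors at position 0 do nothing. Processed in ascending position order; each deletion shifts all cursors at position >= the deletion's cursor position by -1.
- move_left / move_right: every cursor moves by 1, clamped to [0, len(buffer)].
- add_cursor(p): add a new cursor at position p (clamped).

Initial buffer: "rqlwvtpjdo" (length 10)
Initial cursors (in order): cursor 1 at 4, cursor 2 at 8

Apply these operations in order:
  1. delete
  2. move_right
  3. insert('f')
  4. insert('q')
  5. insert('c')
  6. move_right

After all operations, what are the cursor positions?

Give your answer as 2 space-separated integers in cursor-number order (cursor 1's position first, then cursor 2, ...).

Answer: 8 14

Derivation:
After op 1 (delete): buffer="rqlvtpdo" (len 8), cursors c1@3 c2@6, authorship ........
After op 2 (move_right): buffer="rqlvtpdo" (len 8), cursors c1@4 c2@7, authorship ........
After op 3 (insert('f')): buffer="rqlvftpdfo" (len 10), cursors c1@5 c2@9, authorship ....1...2.
After op 4 (insert('q')): buffer="rqlvfqtpdfqo" (len 12), cursors c1@6 c2@11, authorship ....11...22.
After op 5 (insert('c')): buffer="rqlvfqctpdfqco" (len 14), cursors c1@7 c2@13, authorship ....111...222.
After op 6 (move_right): buffer="rqlvfqctpdfqco" (len 14), cursors c1@8 c2@14, authorship ....111...222.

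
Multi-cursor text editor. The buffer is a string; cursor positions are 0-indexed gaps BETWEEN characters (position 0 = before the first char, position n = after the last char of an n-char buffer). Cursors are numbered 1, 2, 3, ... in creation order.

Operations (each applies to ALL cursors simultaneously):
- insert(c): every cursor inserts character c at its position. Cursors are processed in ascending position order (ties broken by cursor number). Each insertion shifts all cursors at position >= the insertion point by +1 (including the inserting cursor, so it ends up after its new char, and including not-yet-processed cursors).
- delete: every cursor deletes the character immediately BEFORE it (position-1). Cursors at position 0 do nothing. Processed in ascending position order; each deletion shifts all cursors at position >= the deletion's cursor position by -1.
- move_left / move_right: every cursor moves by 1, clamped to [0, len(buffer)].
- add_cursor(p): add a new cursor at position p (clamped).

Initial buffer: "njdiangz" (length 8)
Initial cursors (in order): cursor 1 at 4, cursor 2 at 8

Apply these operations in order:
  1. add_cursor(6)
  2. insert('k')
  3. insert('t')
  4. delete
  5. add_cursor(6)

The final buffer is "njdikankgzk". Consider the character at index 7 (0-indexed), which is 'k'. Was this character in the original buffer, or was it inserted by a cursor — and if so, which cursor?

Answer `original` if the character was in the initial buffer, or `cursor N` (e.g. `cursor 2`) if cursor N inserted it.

Answer: cursor 3

Derivation:
After op 1 (add_cursor(6)): buffer="njdiangz" (len 8), cursors c1@4 c3@6 c2@8, authorship ........
After op 2 (insert('k')): buffer="njdikankgzk" (len 11), cursors c1@5 c3@8 c2@11, authorship ....1..3..2
After op 3 (insert('t')): buffer="njdiktanktgzkt" (len 14), cursors c1@6 c3@10 c2@14, authorship ....11..33..22
After op 4 (delete): buffer="njdikankgzk" (len 11), cursors c1@5 c3@8 c2@11, authorship ....1..3..2
After op 5 (add_cursor(6)): buffer="njdikankgzk" (len 11), cursors c1@5 c4@6 c3@8 c2@11, authorship ....1..3..2
Authorship (.=original, N=cursor N): . . . . 1 . . 3 . . 2
Index 7: author = 3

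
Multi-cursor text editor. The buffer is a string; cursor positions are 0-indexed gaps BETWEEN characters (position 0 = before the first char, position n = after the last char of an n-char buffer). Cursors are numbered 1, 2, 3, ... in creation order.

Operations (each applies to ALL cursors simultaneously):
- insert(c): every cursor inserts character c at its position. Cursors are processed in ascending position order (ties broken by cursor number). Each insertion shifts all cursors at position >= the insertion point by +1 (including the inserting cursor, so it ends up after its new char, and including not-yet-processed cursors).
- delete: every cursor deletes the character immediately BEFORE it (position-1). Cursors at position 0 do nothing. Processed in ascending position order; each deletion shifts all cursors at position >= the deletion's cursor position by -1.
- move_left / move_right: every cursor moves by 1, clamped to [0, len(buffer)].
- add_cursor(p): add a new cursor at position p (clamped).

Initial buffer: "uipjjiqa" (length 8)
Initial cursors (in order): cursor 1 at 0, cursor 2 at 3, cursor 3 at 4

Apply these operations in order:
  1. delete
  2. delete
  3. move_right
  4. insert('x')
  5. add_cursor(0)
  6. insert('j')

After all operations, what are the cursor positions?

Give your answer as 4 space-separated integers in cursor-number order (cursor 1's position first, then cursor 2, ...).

After op 1 (delete): buffer="uijiqa" (len 6), cursors c1@0 c2@2 c3@2, authorship ......
After op 2 (delete): buffer="jiqa" (len 4), cursors c1@0 c2@0 c3@0, authorship ....
After op 3 (move_right): buffer="jiqa" (len 4), cursors c1@1 c2@1 c3@1, authorship ....
After op 4 (insert('x')): buffer="jxxxiqa" (len 7), cursors c1@4 c2@4 c3@4, authorship .123...
After op 5 (add_cursor(0)): buffer="jxxxiqa" (len 7), cursors c4@0 c1@4 c2@4 c3@4, authorship .123...
After op 6 (insert('j')): buffer="jjxxxjjjiqa" (len 11), cursors c4@1 c1@8 c2@8 c3@8, authorship 4.123123...

Answer: 8 8 8 1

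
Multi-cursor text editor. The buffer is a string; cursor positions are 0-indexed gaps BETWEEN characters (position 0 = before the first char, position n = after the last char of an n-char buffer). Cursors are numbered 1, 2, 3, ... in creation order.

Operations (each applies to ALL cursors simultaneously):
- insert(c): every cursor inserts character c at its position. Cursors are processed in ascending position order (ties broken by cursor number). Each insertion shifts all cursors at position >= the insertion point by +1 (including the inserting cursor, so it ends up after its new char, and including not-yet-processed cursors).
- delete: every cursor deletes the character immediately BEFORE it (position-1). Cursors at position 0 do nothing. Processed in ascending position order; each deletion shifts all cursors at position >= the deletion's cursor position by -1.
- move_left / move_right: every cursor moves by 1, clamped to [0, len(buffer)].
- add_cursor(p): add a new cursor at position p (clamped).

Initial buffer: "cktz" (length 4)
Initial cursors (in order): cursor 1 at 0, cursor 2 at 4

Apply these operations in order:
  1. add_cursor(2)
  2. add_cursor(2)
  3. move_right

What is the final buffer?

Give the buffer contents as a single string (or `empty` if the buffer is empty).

After op 1 (add_cursor(2)): buffer="cktz" (len 4), cursors c1@0 c3@2 c2@4, authorship ....
After op 2 (add_cursor(2)): buffer="cktz" (len 4), cursors c1@0 c3@2 c4@2 c2@4, authorship ....
After op 3 (move_right): buffer="cktz" (len 4), cursors c1@1 c3@3 c4@3 c2@4, authorship ....

Answer: cktz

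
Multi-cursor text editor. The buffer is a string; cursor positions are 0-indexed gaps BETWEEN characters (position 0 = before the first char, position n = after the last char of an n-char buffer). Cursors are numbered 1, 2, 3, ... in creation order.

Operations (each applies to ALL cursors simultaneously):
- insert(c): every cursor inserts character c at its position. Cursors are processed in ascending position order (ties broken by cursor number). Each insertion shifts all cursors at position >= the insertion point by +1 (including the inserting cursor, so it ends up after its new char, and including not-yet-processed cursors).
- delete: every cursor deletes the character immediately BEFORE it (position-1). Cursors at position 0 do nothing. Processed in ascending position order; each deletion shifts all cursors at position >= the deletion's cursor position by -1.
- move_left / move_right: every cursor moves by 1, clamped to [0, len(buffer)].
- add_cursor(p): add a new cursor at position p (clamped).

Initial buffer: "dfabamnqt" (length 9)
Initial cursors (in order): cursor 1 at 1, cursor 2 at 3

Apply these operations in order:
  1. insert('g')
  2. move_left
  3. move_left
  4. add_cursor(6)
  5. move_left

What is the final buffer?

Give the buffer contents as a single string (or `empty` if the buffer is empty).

Answer: dgfagbamnqt

Derivation:
After op 1 (insert('g')): buffer="dgfagbamnqt" (len 11), cursors c1@2 c2@5, authorship .1..2......
After op 2 (move_left): buffer="dgfagbamnqt" (len 11), cursors c1@1 c2@4, authorship .1..2......
After op 3 (move_left): buffer="dgfagbamnqt" (len 11), cursors c1@0 c2@3, authorship .1..2......
After op 4 (add_cursor(6)): buffer="dgfagbamnqt" (len 11), cursors c1@0 c2@3 c3@6, authorship .1..2......
After op 5 (move_left): buffer="dgfagbamnqt" (len 11), cursors c1@0 c2@2 c3@5, authorship .1..2......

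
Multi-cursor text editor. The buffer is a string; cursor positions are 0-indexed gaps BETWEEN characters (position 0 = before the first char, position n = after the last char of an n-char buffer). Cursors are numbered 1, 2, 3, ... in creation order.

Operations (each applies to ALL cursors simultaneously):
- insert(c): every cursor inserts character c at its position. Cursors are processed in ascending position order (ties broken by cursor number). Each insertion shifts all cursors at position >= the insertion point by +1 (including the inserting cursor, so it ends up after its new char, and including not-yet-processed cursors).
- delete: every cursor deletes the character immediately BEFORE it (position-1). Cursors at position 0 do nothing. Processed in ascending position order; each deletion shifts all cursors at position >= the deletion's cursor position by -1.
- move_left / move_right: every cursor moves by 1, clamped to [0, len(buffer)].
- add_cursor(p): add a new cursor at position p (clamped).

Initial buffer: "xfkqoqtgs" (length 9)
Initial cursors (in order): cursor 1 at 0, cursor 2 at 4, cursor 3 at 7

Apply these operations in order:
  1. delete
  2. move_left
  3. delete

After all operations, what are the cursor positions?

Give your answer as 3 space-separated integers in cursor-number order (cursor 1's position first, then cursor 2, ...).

Answer: 0 1 2

Derivation:
After op 1 (delete): buffer="xfkoqgs" (len 7), cursors c1@0 c2@3 c3@5, authorship .......
After op 2 (move_left): buffer="xfkoqgs" (len 7), cursors c1@0 c2@2 c3@4, authorship .......
After op 3 (delete): buffer="xkqgs" (len 5), cursors c1@0 c2@1 c3@2, authorship .....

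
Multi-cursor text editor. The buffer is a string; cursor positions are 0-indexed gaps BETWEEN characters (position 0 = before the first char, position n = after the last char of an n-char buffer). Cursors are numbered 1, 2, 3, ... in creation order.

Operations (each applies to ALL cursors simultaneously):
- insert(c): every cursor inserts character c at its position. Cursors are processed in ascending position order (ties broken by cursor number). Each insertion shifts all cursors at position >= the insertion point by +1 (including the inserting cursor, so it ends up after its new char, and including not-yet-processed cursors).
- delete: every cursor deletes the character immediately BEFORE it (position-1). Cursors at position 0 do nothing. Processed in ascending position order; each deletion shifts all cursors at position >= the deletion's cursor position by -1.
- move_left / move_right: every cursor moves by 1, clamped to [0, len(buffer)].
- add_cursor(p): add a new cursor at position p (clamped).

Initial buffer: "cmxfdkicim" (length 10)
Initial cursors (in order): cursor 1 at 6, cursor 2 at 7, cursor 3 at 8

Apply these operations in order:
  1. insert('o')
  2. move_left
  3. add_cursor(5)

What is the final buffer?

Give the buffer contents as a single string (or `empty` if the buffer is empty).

Answer: cmxfdkoiocoim

Derivation:
After op 1 (insert('o')): buffer="cmxfdkoiocoim" (len 13), cursors c1@7 c2@9 c3@11, authorship ......1.2.3..
After op 2 (move_left): buffer="cmxfdkoiocoim" (len 13), cursors c1@6 c2@8 c3@10, authorship ......1.2.3..
After op 3 (add_cursor(5)): buffer="cmxfdkoiocoim" (len 13), cursors c4@5 c1@6 c2@8 c3@10, authorship ......1.2.3..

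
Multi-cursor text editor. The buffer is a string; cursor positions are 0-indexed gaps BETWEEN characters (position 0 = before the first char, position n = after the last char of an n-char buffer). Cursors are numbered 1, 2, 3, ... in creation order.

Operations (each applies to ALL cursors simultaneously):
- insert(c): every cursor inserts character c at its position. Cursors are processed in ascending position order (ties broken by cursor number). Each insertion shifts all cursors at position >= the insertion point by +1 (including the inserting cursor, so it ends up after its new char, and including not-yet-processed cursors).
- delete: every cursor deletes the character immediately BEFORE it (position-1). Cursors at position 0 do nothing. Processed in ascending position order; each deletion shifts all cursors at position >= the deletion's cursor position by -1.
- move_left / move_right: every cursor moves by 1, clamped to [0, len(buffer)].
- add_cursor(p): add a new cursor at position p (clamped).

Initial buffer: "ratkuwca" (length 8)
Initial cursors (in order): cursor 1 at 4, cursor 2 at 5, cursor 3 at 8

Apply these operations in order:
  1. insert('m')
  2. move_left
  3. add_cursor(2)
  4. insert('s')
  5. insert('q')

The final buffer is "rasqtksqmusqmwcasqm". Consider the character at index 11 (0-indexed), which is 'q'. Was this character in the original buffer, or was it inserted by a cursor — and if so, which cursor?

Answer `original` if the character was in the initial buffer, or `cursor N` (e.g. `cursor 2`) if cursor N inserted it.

After op 1 (insert('m')): buffer="ratkmumwcam" (len 11), cursors c1@5 c2@7 c3@11, authorship ....1.2...3
After op 2 (move_left): buffer="ratkmumwcam" (len 11), cursors c1@4 c2@6 c3@10, authorship ....1.2...3
After op 3 (add_cursor(2)): buffer="ratkmumwcam" (len 11), cursors c4@2 c1@4 c2@6 c3@10, authorship ....1.2...3
After op 4 (insert('s')): buffer="rastksmusmwcasm" (len 15), cursors c4@3 c1@6 c2@9 c3@14, authorship ..4..11.22...33
After op 5 (insert('q')): buffer="rasqtksqmusqmwcasqm" (len 19), cursors c4@4 c1@8 c2@12 c3@18, authorship ..44..111.222...333
Authorship (.=original, N=cursor N): . . 4 4 . . 1 1 1 . 2 2 2 . . . 3 3 3
Index 11: author = 2

Answer: cursor 2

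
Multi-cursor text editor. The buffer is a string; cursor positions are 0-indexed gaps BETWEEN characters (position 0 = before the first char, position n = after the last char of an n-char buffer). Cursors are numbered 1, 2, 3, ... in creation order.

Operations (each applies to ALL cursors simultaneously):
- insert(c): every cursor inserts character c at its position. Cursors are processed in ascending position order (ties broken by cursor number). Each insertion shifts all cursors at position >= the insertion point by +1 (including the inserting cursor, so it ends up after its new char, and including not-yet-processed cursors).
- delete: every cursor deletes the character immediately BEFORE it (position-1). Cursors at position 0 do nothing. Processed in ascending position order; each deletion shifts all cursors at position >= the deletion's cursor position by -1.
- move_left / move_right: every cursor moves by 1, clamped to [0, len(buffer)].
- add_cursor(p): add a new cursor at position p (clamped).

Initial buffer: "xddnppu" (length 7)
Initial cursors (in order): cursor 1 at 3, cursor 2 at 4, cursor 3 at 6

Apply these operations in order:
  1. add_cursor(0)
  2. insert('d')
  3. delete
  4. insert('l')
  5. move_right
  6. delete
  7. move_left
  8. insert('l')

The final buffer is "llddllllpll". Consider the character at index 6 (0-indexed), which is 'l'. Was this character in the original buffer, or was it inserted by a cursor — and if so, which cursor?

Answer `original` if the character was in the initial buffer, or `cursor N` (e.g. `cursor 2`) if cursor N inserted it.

Answer: cursor 2

Derivation:
After op 1 (add_cursor(0)): buffer="xddnppu" (len 7), cursors c4@0 c1@3 c2@4 c3@6, authorship .......
After op 2 (insert('d')): buffer="dxdddndppdu" (len 11), cursors c4@1 c1@5 c2@7 c3@10, authorship 4...1.2..3.
After op 3 (delete): buffer="xddnppu" (len 7), cursors c4@0 c1@3 c2@4 c3@6, authorship .......
After op 4 (insert('l')): buffer="lxddlnlpplu" (len 11), cursors c4@1 c1@5 c2@7 c3@10, authorship 4...1.2..3.
After op 5 (move_right): buffer="lxddlnlpplu" (len 11), cursors c4@2 c1@6 c2@8 c3@11, authorship 4...1.2..3.
After op 6 (delete): buffer="lddllpl" (len 7), cursors c4@1 c1@4 c2@5 c3@7, authorship 4..12.3
After op 7 (move_left): buffer="lddllpl" (len 7), cursors c4@0 c1@3 c2@4 c3@6, authorship 4..12.3
After op 8 (insert('l')): buffer="llddllllpll" (len 11), cursors c4@1 c1@5 c2@7 c3@10, authorship 44..1122.33
Authorship (.=original, N=cursor N): 4 4 . . 1 1 2 2 . 3 3
Index 6: author = 2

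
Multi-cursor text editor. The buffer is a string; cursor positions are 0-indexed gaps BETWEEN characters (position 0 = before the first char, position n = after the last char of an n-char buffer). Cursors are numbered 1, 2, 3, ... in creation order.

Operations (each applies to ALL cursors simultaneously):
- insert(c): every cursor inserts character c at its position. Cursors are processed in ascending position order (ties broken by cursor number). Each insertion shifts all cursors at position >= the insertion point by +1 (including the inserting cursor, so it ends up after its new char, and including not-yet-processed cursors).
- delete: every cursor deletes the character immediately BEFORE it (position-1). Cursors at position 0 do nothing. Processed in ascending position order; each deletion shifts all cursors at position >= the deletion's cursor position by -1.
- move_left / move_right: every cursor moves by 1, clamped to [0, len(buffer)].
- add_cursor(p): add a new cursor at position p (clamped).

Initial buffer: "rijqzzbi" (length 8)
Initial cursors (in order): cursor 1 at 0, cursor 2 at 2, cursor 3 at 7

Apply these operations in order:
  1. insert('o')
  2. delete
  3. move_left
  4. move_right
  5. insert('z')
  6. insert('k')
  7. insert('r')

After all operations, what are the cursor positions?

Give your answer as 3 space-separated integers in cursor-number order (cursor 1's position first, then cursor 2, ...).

Answer: 4 8 16

Derivation:
After op 1 (insert('o')): buffer="oriojqzzboi" (len 11), cursors c1@1 c2@4 c3@10, authorship 1..2.....3.
After op 2 (delete): buffer="rijqzzbi" (len 8), cursors c1@0 c2@2 c3@7, authorship ........
After op 3 (move_left): buffer="rijqzzbi" (len 8), cursors c1@0 c2@1 c3@6, authorship ........
After op 4 (move_right): buffer="rijqzzbi" (len 8), cursors c1@1 c2@2 c3@7, authorship ........
After op 5 (insert('z')): buffer="rzizjqzzbzi" (len 11), cursors c1@2 c2@4 c3@10, authorship .1.2.....3.
After op 6 (insert('k')): buffer="rzkizkjqzzbzki" (len 14), cursors c1@3 c2@6 c3@13, authorship .11.22.....33.
After op 7 (insert('r')): buffer="rzkrizkrjqzzbzkri" (len 17), cursors c1@4 c2@8 c3@16, authorship .111.222.....333.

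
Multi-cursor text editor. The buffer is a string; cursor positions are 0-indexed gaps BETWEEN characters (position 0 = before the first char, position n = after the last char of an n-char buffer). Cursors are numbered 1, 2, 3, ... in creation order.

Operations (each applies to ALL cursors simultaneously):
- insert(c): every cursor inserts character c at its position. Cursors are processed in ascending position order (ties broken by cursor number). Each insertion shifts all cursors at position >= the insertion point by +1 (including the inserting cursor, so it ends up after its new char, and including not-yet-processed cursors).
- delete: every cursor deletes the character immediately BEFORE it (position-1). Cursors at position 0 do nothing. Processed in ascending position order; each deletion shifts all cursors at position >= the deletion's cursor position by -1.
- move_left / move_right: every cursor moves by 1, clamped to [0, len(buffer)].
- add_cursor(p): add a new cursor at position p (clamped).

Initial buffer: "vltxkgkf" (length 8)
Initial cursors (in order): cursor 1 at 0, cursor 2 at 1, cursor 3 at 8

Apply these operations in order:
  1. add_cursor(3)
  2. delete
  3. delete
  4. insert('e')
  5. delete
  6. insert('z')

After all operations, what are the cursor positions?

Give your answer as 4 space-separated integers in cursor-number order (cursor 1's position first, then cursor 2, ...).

After op 1 (add_cursor(3)): buffer="vltxkgkf" (len 8), cursors c1@0 c2@1 c4@3 c3@8, authorship ........
After op 2 (delete): buffer="lxkgk" (len 5), cursors c1@0 c2@0 c4@1 c3@5, authorship .....
After op 3 (delete): buffer="xkg" (len 3), cursors c1@0 c2@0 c4@0 c3@3, authorship ...
After op 4 (insert('e')): buffer="eeexkge" (len 7), cursors c1@3 c2@3 c4@3 c3@7, authorship 124...3
After op 5 (delete): buffer="xkg" (len 3), cursors c1@0 c2@0 c4@0 c3@3, authorship ...
After op 6 (insert('z')): buffer="zzzxkgz" (len 7), cursors c1@3 c2@3 c4@3 c3@7, authorship 124...3

Answer: 3 3 7 3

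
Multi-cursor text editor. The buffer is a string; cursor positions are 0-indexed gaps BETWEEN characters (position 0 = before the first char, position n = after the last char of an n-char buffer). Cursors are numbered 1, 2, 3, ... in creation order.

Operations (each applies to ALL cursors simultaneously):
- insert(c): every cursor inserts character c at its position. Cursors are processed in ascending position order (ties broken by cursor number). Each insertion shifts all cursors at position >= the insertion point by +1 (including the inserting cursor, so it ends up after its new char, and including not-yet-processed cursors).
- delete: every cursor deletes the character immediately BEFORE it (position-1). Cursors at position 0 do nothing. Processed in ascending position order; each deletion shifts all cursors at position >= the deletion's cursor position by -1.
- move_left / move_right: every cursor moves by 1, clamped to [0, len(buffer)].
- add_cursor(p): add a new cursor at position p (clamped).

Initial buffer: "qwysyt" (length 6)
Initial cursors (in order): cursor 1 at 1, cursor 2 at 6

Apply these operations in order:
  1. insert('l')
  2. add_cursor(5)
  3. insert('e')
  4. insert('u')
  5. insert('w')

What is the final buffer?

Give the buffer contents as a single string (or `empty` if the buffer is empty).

After op 1 (insert('l')): buffer="qlwysytl" (len 8), cursors c1@2 c2@8, authorship .1.....2
After op 2 (add_cursor(5)): buffer="qlwysytl" (len 8), cursors c1@2 c3@5 c2@8, authorship .1.....2
After op 3 (insert('e')): buffer="qlewyseytle" (len 11), cursors c1@3 c3@7 c2@11, authorship .11...3..22
After op 4 (insert('u')): buffer="qleuwyseuytleu" (len 14), cursors c1@4 c3@9 c2@14, authorship .111...33..222
After op 5 (insert('w')): buffer="qleuwwyseuwytleuw" (len 17), cursors c1@5 c3@11 c2@17, authorship .1111...333..2222

Answer: qleuwwyseuwytleuw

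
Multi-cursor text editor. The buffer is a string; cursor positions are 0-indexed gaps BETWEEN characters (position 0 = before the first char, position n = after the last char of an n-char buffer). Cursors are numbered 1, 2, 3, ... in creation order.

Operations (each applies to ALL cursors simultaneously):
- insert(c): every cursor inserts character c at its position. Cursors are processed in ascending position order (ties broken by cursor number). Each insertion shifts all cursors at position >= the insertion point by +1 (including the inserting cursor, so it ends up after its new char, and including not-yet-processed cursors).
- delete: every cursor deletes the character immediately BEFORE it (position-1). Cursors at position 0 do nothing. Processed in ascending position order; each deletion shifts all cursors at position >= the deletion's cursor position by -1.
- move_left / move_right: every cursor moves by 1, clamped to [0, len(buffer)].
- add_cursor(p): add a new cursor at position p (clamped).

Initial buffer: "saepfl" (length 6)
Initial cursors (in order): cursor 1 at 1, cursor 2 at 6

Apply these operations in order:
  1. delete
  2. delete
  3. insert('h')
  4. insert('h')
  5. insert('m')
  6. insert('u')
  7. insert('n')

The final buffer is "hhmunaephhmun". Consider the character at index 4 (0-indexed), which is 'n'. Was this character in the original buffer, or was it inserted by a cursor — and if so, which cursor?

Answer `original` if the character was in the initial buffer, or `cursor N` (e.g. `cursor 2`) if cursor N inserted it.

After op 1 (delete): buffer="aepf" (len 4), cursors c1@0 c2@4, authorship ....
After op 2 (delete): buffer="aep" (len 3), cursors c1@0 c2@3, authorship ...
After op 3 (insert('h')): buffer="haeph" (len 5), cursors c1@1 c2@5, authorship 1...2
After op 4 (insert('h')): buffer="hhaephh" (len 7), cursors c1@2 c2@7, authorship 11...22
After op 5 (insert('m')): buffer="hhmaephhm" (len 9), cursors c1@3 c2@9, authorship 111...222
After op 6 (insert('u')): buffer="hhmuaephhmu" (len 11), cursors c1@4 c2@11, authorship 1111...2222
After op 7 (insert('n')): buffer="hhmunaephhmun" (len 13), cursors c1@5 c2@13, authorship 11111...22222
Authorship (.=original, N=cursor N): 1 1 1 1 1 . . . 2 2 2 2 2
Index 4: author = 1

Answer: cursor 1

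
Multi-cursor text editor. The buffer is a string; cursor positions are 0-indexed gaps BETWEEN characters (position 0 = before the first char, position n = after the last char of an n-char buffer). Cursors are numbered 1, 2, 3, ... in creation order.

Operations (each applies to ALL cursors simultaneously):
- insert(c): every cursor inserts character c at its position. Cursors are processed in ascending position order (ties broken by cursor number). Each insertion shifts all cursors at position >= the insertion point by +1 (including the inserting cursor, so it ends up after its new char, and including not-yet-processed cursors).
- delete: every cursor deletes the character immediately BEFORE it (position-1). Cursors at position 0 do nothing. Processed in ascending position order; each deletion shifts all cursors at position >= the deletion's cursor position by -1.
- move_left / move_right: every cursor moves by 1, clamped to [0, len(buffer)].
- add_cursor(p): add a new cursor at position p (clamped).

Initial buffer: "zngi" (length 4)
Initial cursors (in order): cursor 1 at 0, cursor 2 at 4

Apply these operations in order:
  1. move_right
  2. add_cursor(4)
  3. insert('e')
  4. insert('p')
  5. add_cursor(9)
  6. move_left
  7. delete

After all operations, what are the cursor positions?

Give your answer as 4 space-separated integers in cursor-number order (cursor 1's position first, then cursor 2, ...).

Answer: 1 5 5 5

Derivation:
After op 1 (move_right): buffer="zngi" (len 4), cursors c1@1 c2@4, authorship ....
After op 2 (add_cursor(4)): buffer="zngi" (len 4), cursors c1@1 c2@4 c3@4, authorship ....
After op 3 (insert('e')): buffer="zengiee" (len 7), cursors c1@2 c2@7 c3@7, authorship .1...23
After op 4 (insert('p')): buffer="zepngieepp" (len 10), cursors c1@3 c2@10 c3@10, authorship .11...2323
After op 5 (add_cursor(9)): buffer="zepngieepp" (len 10), cursors c1@3 c4@9 c2@10 c3@10, authorship .11...2323
After op 6 (move_left): buffer="zepngieepp" (len 10), cursors c1@2 c4@8 c2@9 c3@9, authorship .11...2323
After op 7 (delete): buffer="zpngip" (len 6), cursors c1@1 c2@5 c3@5 c4@5, authorship .1...3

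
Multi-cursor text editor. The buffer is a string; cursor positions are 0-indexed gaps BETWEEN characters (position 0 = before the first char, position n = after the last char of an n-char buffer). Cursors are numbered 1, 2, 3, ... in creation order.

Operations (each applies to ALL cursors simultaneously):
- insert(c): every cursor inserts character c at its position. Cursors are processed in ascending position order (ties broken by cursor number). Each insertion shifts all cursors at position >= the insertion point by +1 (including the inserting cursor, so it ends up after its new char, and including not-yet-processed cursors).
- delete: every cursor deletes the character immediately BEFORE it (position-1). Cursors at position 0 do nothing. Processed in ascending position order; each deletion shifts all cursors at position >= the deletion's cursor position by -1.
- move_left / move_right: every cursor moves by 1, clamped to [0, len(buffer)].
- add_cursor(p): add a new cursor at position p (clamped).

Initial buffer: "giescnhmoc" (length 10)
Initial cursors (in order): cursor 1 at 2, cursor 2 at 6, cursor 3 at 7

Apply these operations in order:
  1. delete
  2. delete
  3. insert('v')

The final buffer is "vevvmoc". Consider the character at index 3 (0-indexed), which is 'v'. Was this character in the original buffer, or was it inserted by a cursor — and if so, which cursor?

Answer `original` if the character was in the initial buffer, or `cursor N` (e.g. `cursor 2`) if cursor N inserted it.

Answer: cursor 3

Derivation:
After op 1 (delete): buffer="gescmoc" (len 7), cursors c1@1 c2@4 c3@4, authorship .......
After op 2 (delete): buffer="emoc" (len 4), cursors c1@0 c2@1 c3@1, authorship ....
After op 3 (insert('v')): buffer="vevvmoc" (len 7), cursors c1@1 c2@4 c3@4, authorship 1.23...
Authorship (.=original, N=cursor N): 1 . 2 3 . . .
Index 3: author = 3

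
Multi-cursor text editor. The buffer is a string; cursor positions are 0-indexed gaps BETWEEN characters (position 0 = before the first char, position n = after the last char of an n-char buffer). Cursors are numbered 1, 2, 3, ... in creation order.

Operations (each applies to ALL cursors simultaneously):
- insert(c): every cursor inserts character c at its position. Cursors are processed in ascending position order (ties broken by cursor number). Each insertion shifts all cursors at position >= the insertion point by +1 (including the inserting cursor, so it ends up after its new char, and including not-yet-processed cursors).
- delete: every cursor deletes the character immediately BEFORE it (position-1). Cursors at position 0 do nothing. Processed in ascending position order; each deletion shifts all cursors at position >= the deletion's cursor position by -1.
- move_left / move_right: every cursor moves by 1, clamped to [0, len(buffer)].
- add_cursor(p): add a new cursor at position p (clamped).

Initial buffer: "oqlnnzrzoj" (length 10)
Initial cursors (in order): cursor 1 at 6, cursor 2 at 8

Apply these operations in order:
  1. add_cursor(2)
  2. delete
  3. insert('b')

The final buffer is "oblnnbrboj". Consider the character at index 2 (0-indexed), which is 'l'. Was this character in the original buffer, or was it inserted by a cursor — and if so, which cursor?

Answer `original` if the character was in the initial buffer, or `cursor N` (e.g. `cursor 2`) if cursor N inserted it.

Answer: original

Derivation:
After op 1 (add_cursor(2)): buffer="oqlnnzrzoj" (len 10), cursors c3@2 c1@6 c2@8, authorship ..........
After op 2 (delete): buffer="olnnroj" (len 7), cursors c3@1 c1@4 c2@5, authorship .......
After op 3 (insert('b')): buffer="oblnnbrboj" (len 10), cursors c3@2 c1@6 c2@8, authorship .3...1.2..
Authorship (.=original, N=cursor N): . 3 . . . 1 . 2 . .
Index 2: author = original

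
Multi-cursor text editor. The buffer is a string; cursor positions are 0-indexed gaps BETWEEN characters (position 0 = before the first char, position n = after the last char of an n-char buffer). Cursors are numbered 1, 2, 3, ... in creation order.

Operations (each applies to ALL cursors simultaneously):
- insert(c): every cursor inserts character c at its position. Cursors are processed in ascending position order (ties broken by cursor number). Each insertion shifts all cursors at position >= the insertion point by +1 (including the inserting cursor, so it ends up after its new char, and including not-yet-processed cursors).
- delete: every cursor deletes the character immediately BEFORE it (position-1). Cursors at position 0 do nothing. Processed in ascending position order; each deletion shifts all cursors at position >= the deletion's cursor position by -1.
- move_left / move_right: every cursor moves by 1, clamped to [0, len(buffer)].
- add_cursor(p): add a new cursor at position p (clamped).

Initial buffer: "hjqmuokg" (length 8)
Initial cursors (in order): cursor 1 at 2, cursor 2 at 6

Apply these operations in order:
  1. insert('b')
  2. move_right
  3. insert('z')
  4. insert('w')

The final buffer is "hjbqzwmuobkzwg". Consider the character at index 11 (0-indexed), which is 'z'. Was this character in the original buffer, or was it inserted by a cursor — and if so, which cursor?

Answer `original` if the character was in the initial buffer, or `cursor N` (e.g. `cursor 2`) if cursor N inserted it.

Answer: cursor 2

Derivation:
After op 1 (insert('b')): buffer="hjbqmuobkg" (len 10), cursors c1@3 c2@8, authorship ..1....2..
After op 2 (move_right): buffer="hjbqmuobkg" (len 10), cursors c1@4 c2@9, authorship ..1....2..
After op 3 (insert('z')): buffer="hjbqzmuobkzg" (len 12), cursors c1@5 c2@11, authorship ..1.1...2.2.
After op 4 (insert('w')): buffer="hjbqzwmuobkzwg" (len 14), cursors c1@6 c2@13, authorship ..1.11...2.22.
Authorship (.=original, N=cursor N): . . 1 . 1 1 . . . 2 . 2 2 .
Index 11: author = 2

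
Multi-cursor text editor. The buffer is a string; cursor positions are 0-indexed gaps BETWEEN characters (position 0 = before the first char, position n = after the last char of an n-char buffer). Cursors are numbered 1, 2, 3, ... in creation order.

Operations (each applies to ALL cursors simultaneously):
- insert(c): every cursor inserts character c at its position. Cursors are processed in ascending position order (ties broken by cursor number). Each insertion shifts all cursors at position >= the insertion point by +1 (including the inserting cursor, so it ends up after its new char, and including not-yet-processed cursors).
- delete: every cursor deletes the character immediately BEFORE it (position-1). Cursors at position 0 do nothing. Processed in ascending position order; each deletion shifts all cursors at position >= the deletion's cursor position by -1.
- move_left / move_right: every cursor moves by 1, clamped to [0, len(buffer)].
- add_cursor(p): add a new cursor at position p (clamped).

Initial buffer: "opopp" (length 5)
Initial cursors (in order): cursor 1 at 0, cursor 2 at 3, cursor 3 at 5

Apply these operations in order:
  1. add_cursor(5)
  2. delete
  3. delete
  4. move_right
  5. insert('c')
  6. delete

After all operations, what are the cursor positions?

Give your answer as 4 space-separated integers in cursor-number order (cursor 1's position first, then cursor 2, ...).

After op 1 (add_cursor(5)): buffer="opopp" (len 5), cursors c1@0 c2@3 c3@5 c4@5, authorship .....
After op 2 (delete): buffer="op" (len 2), cursors c1@0 c2@2 c3@2 c4@2, authorship ..
After op 3 (delete): buffer="" (len 0), cursors c1@0 c2@0 c3@0 c4@0, authorship 
After op 4 (move_right): buffer="" (len 0), cursors c1@0 c2@0 c3@0 c4@0, authorship 
After op 5 (insert('c')): buffer="cccc" (len 4), cursors c1@4 c2@4 c3@4 c4@4, authorship 1234
After op 6 (delete): buffer="" (len 0), cursors c1@0 c2@0 c3@0 c4@0, authorship 

Answer: 0 0 0 0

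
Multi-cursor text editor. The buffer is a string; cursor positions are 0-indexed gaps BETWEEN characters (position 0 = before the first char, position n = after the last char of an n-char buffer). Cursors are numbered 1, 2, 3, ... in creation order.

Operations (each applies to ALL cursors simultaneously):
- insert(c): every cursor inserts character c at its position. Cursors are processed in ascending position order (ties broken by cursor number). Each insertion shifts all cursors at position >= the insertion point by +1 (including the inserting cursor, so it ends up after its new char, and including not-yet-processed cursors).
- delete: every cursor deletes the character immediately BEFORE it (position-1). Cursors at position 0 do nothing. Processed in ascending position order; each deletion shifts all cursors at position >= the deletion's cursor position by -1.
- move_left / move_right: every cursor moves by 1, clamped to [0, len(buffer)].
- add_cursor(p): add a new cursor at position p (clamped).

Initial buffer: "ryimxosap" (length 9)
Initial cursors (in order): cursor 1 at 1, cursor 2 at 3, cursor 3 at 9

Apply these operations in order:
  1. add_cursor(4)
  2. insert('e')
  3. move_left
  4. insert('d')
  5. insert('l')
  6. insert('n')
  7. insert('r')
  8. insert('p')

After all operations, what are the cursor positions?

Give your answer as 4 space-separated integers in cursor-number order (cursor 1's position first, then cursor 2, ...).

After op 1 (add_cursor(4)): buffer="ryimxosap" (len 9), cursors c1@1 c2@3 c4@4 c3@9, authorship .........
After op 2 (insert('e')): buffer="reyiemexosape" (len 13), cursors c1@2 c2@5 c4@7 c3@13, authorship .1..2.4.....3
After op 3 (move_left): buffer="reyiemexosape" (len 13), cursors c1@1 c2@4 c4@6 c3@12, authorship .1..2.4.....3
After op 4 (insert('d')): buffer="rdeyidemdexosapde" (len 17), cursors c1@2 c2@6 c4@9 c3@16, authorship .11..22.44.....33
After op 5 (insert('l')): buffer="rdleyidlemdlexosapdle" (len 21), cursors c1@3 c2@8 c4@12 c3@20, authorship .111..222.444.....333
After op 6 (insert('n')): buffer="rdlneyidlnemdlnexosapdlne" (len 25), cursors c1@4 c2@10 c4@15 c3@24, authorship .1111..2222.4444.....3333
After op 7 (insert('r')): buffer="rdlnreyidlnremdlnrexosapdlnre" (len 29), cursors c1@5 c2@12 c4@18 c3@28, authorship .11111..22222.44444.....33333
After op 8 (insert('p')): buffer="rdlnrpeyidlnrpemdlnrpexosapdlnrpe" (len 33), cursors c1@6 c2@14 c4@21 c3@32, authorship .111111..222222.444444.....333333

Answer: 6 14 32 21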